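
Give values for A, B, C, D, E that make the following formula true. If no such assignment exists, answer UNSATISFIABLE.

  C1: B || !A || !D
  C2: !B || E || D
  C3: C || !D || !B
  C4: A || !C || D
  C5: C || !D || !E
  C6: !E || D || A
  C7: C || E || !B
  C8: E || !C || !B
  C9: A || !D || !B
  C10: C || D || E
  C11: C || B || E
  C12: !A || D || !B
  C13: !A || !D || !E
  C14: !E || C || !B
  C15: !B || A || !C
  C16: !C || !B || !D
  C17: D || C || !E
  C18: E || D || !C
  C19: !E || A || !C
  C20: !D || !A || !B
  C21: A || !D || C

Branch on B: set B = false.
Branch on A: set A = true.
(!D) alone gives D = false.
Branch on C: set C = true.
(E) alone gives E = true.
All clauses are satisfied.

A ↦ true; B ↦ false; C ↦ true; D ↦ false; E ↦ true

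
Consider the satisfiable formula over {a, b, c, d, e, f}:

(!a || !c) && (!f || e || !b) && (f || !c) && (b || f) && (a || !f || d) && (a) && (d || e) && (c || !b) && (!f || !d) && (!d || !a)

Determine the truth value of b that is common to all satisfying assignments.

Suppose b = true.
From the singleton clause (a), a = true.
From the singleton clause (!c), c = false.
Now (c) is unsatisfied and unit — conflict.
So every satisfying assignment has b = False.

False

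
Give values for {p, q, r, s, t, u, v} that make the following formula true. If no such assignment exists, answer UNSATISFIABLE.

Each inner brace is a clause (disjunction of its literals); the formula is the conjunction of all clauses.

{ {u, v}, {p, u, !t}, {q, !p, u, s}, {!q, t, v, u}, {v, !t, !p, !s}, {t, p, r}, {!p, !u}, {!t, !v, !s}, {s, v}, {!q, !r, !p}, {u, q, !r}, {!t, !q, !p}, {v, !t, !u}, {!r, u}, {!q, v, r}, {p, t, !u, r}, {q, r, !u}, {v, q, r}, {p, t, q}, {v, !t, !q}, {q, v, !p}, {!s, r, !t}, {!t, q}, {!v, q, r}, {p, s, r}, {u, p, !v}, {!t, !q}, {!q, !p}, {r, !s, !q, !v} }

Branch on u: set u = true.
(!p) alone gives p = false.
Branch on t: set t = false.
(r) alone gives r = true.
(q) alone gives q = true.
Branch on s: set s = true.
Every clause is now satisfied; v is unconstrained.

p=false; q=true; r=true; s=true; t=false; u=true; v=true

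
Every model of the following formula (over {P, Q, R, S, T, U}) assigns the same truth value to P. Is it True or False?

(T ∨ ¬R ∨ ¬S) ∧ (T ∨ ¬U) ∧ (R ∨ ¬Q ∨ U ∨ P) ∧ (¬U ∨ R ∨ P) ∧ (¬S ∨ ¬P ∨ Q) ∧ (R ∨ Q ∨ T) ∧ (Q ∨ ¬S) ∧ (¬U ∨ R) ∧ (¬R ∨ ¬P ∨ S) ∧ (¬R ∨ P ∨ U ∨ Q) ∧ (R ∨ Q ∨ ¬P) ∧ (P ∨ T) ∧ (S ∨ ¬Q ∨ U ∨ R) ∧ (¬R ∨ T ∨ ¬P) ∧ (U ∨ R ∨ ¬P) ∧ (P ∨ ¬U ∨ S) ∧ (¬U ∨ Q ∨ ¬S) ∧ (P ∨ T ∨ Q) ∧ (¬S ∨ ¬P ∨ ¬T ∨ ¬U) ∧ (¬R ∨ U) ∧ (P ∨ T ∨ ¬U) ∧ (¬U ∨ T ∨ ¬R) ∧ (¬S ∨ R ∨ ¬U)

Suppose P = True.
Branch on T: set T = True.
Branch on S: set S = False.
From the singleton clause (¬R), R = False.
From the singleton clause (¬U), U = False.
Now (U) is unsatisfied and unit — conflict.
Undo S and try S = True.
From the singleton clause (Q), Q = True.
From the singleton clause (¬U), U = False.
From the singleton clause (R), R = True.
Now (¬R) is unsatisfied and unit — conflict.
Either choice for S ends in contradiction.
Undo T and try T = False.
From the singleton clause (¬U), U = False.
From the singleton clause (¬R), R = False.
Now (R) is unsatisfied and unit — conflict.
Either choice for T ends in contradiction.
So every satisfying assignment has P = False.

False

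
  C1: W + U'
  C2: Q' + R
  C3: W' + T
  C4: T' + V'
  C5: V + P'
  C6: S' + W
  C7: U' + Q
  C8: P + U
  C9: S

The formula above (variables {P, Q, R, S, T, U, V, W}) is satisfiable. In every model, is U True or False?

Suppose U = 0.
From the singleton clause (P), P = 1.
From the singleton clause (V), V = 1.
From the singleton clause (T'), T = 0.
From the singleton clause (W'), W = 0.
From the singleton clause (S'), S = 0.
That conflicts with the unit clause (S).
So every satisfying assignment has U = True.

True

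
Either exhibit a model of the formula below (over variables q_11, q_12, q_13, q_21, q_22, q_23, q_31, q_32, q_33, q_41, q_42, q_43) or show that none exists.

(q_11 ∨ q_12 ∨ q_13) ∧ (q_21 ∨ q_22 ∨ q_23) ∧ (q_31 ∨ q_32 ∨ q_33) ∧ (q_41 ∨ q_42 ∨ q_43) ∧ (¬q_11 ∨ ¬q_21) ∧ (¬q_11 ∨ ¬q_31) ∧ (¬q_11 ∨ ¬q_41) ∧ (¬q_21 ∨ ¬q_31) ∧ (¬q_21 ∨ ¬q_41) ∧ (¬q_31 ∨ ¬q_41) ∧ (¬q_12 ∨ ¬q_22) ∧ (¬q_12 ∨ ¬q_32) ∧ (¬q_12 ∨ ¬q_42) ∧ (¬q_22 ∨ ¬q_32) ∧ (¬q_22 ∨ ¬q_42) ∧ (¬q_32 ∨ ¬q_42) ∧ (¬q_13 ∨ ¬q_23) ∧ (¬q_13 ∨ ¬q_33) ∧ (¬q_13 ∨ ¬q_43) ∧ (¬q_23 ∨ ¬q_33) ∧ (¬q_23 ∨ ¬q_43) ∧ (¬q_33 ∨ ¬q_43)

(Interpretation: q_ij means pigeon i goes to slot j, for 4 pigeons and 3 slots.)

Branch on q_11: set q_11 = False.
Branch on q_12: set q_12 = True.
(¬q_22) alone gives q_22 = False.
(¬q_32) alone gives q_32 = False.
(¬q_42) alone gives q_42 = False.
Branch on q_21: set q_21 = True.
(¬q_31) alone gives q_31 = False.
(q_33) alone gives q_33 = True.
(¬q_41) alone gives q_41 = False.
(q_43) alone gives q_43 = True.
But (¬q_43) is also a unit clause — contradiction.
Backtrack on q_21: now try q_21 = False.
(q_23) alone gives q_23 = True.
(¬q_13) alone gives q_13 = False.
(¬q_33) alone gives q_33 = False.
(q_31) alone gives q_31 = True.
(¬q_41) alone gives q_41 = False.
(q_43) alone gives q_43 = True.
But (¬q_43) is also a unit clause — contradiction.
Either choice for q_21 ends in contradiction.
Backtrack on q_12: now try q_12 = False.
(q_13) alone gives q_13 = True.
(¬q_23) alone gives q_23 = False.
(¬q_33) alone gives q_33 = False.
(¬q_43) alone gives q_43 = False.
Branch on q_21: set q_21 = True.
(¬q_31) alone gives q_31 = False.
(q_32) alone gives q_32 = True.
(¬q_41) alone gives q_41 = False.
(q_42) alone gives q_42 = True.
But (¬q_42) is also a unit clause — contradiction.
Backtrack on q_21: now try q_21 = False.
(q_22) alone gives q_22 = True.
(¬q_32) alone gives q_32 = False.
(q_31) alone gives q_31 = True.
(¬q_41) alone gives q_41 = False.
(q_42) alone gives q_42 = True.
But (¬q_42) is also a unit clause — contradiction.
Either choice for q_21 ends in contradiction.
Either choice for q_12 ends in contradiction.
Backtrack on q_11: now try q_11 = True.
(¬q_21) alone gives q_21 = False.
(¬q_31) alone gives q_31 = False.
(¬q_41) alone gives q_41 = False.
Branch on q_22: set q_22 = True.
(¬q_12) alone gives q_12 = False.
(¬q_32) alone gives q_32 = False.
(q_33) alone gives q_33 = True.
(¬q_42) alone gives q_42 = False.
(q_43) alone gives q_43 = True.
But (¬q_43) is also a unit clause — contradiction.
Backtrack on q_22: now try q_22 = False.
(q_23) alone gives q_23 = True.
(¬q_13) alone gives q_13 = False.
(¬q_33) alone gives q_33 = False.
(q_32) alone gives q_32 = True.
(¬q_12) alone gives q_12 = False.
(¬q_42) alone gives q_42 = False.
(q_43) alone gives q_43 = True.
But (¬q_43) is also a unit clause — contradiction.
Either choice for q_22 ends in contradiction.
Either choice for q_11 ends in contradiction.

UNSATISFIABLE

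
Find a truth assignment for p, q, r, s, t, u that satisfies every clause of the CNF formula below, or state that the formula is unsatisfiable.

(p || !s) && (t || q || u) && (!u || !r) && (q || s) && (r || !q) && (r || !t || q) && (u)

p ↦ true; q ↦ false; r ↦ false; s ↦ true; t ↦ false; u ↦ true

The clause (u) is unit, so u = true.
The clause (!r) is unit, so r = false.
The clause (!q) is unit, so q = false.
The clause (s) is unit, so s = true.
The clause (p) is unit, so p = true.
The clause (!t) is unit, so t = false.
All clauses are satisfied.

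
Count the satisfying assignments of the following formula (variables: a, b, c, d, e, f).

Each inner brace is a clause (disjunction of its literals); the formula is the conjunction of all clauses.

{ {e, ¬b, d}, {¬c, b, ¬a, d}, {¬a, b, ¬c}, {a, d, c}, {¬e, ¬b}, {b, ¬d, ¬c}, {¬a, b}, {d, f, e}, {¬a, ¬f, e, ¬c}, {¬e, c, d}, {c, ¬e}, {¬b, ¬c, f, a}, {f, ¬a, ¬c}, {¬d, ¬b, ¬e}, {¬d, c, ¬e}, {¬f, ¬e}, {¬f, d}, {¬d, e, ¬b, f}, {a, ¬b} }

4

There are 2^6 = 64 truth assignments over (a, b, c, d, e, f).
Split on c. With c = True, the clauses containing c are satisfied and ¬c drops from the rest; 1 of the 2^5 = 32 assignments to the other variables satisfy what remains.
With c = False, by the same count on the reduced clause set, 3 assignments work.
Total: 1 + 3 = 4.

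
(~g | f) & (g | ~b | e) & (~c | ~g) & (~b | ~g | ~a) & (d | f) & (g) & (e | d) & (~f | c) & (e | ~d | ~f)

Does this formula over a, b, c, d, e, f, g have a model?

No, unsatisfiable

(g) alone gives g = 1.
(f) alone gives f = 1.
(~c) alone gives c = 0.
That conflicts with the unit clause (c).
No assignment satisfies every clause.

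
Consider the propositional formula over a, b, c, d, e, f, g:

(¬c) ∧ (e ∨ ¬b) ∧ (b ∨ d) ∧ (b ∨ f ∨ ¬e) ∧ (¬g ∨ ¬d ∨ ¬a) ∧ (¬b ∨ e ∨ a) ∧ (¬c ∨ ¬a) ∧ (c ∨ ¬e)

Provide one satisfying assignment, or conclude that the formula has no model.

(¬c) alone gives c = False.
(¬e) alone gives e = False.
(¬b) alone gives b = False.
(d) alone gives d = True.
Case g = False:
All clauses hold; a, f can take either value.

a=True; b=False; c=False; d=True; e=False; f=False; g=False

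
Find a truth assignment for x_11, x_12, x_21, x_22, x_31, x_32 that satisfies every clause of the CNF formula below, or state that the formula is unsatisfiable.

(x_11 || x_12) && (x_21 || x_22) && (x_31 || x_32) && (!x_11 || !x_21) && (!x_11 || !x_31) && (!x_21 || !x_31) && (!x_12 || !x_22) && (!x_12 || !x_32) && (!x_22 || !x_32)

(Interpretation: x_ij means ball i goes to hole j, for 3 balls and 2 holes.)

Branch on x_11: set x_11 = true.
The clause (!x_21) is unit, so x_21 = false.
The clause (x_22) is unit, so x_22 = true.
The clause (!x_31) is unit, so x_31 = false.
The clause (x_32) is unit, so x_32 = true.
But (!x_32) is also a unit clause — contradiction.
Backtrack on x_11: now try x_11 = false.
The clause (x_12) is unit, so x_12 = true.
The clause (!x_22) is unit, so x_22 = false.
The clause (x_21) is unit, so x_21 = true.
The clause (!x_31) is unit, so x_31 = false.
The clause (x_32) is unit, so x_32 = true.
But (!x_32) is also a unit clause — contradiction.
Either choice for x_11 ends in contradiction.

UNSATISFIABLE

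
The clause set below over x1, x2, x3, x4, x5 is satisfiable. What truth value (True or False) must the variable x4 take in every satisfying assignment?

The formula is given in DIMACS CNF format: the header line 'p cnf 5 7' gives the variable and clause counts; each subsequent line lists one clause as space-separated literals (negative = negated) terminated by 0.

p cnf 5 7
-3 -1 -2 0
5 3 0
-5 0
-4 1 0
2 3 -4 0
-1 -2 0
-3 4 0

True

Suppose x4 = False.
(¬x5) alone gives x5 = False.
(x3) alone gives x3 = True.
But (¬x3) is also a unit clause — contradiction.
So every satisfying assignment has x4 = True.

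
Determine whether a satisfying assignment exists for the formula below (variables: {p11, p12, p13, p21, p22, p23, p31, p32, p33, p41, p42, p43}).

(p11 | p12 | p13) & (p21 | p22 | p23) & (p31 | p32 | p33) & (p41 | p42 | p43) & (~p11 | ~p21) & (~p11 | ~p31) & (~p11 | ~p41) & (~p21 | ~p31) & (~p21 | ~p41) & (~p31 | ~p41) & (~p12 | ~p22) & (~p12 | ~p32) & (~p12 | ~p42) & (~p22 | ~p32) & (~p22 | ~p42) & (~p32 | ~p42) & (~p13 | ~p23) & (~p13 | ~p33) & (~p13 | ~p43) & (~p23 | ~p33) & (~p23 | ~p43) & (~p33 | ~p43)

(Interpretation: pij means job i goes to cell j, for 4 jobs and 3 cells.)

No, unsatisfiable

Try p11 = 0.
Try p12 = 1.
Unit clause (~p22) forces p22 = 0.
Unit clause (~p32) forces p32 = 0.
Unit clause (~p42) forces p42 = 0.
Try p21 = 1.
Unit clause (~p31) forces p31 = 0.
Unit clause (p33) forces p33 = 1.
Unit clause (~p41) forces p41 = 0.
Unit clause (p43) forces p43 = 1.
Now (~p43) is unsatisfied and unit — conflict.
Undo p21 and try p21 = 0.
Unit clause (p23) forces p23 = 1.
Unit clause (~p13) forces p13 = 0.
Unit clause (~p33) forces p33 = 0.
Unit clause (p31) forces p31 = 1.
Unit clause (~p41) forces p41 = 0.
Unit clause (p43) forces p43 = 1.
Now (~p43) is unsatisfied and unit — conflict.
Both values of p21 lead to a conflict.
Undo p12 and try p12 = 0.
Unit clause (p13) forces p13 = 1.
Unit clause (~p23) forces p23 = 0.
Unit clause (~p33) forces p33 = 0.
Unit clause (~p43) forces p43 = 0.
Try p21 = 1.
Unit clause (~p31) forces p31 = 0.
Unit clause (p32) forces p32 = 1.
Unit clause (~p41) forces p41 = 0.
Unit clause (p42) forces p42 = 1.
Now (~p42) is unsatisfied and unit — conflict.
Undo p21 and try p21 = 0.
Unit clause (p22) forces p22 = 1.
Unit clause (~p32) forces p32 = 0.
Unit clause (p31) forces p31 = 1.
Unit clause (~p41) forces p41 = 0.
Unit clause (p42) forces p42 = 1.
Now (~p42) is unsatisfied and unit — conflict.
Both values of p21 lead to a conflict.
Both values of p12 lead to a conflict.
Undo p11 and try p11 = 1.
Unit clause (~p21) forces p21 = 0.
Unit clause (~p31) forces p31 = 0.
Unit clause (~p41) forces p41 = 0.
Try p22 = 1.
Unit clause (~p12) forces p12 = 0.
Unit clause (~p32) forces p32 = 0.
Unit clause (p33) forces p33 = 1.
Unit clause (~p42) forces p42 = 0.
Unit clause (p43) forces p43 = 1.
Now (~p43) is unsatisfied and unit — conflict.
Undo p22 and try p22 = 0.
Unit clause (p23) forces p23 = 1.
Unit clause (~p13) forces p13 = 0.
Unit clause (~p33) forces p33 = 0.
Unit clause (p32) forces p32 = 1.
Unit clause (~p12) forces p12 = 0.
Unit clause (~p42) forces p42 = 0.
Unit clause (p43) forces p43 = 1.
Now (~p43) is unsatisfied and unit — conflict.
Both values of p22 lead to a conflict.
Both values of p11 lead to a conflict.
No assignment satisfies every clause.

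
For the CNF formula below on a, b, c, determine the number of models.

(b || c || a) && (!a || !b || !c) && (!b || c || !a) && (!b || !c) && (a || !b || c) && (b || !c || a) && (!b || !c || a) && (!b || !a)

There are 2^3 = 8 truth assignments over (a, b, c).
Check each against the 8 clauses (columns in the order a, b, c):
  F F F  ✗ fails (b || c || a)
  F F T  ✗ fails (b || !c || a)
  F T F  ✗ fails (a || !b || c)
  F T T  ✗ fails (!b || !c)
  T F F  ✓ satisfies all
  T F T  ✓ satisfies all
  T T F  ✗ fails (!b || c || !a)
  T T T  ✗ fails (!a || !b || !c)
2 of the 8 rows are models.

2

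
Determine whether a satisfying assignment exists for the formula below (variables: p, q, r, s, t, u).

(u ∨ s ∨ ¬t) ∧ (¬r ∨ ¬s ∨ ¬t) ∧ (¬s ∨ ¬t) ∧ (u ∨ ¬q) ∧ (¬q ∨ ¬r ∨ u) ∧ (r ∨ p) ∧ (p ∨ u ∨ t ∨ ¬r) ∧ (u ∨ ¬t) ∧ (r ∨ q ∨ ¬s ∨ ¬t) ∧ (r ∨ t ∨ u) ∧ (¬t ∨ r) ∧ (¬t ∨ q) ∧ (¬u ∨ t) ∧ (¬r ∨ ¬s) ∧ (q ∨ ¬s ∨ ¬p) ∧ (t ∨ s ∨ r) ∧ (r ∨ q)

Suppose s = False.
Suppose u = True.
The clause (t) is unit, so t = True.
The clause (r) is unit, so r = True.
The clause (q) is unit, so q = True.
Every clause is now satisfied; p is unconstrained.
A satisfying assignment: p: True; q: True; r: True; s: False; t: True; u: True.

Satisfiable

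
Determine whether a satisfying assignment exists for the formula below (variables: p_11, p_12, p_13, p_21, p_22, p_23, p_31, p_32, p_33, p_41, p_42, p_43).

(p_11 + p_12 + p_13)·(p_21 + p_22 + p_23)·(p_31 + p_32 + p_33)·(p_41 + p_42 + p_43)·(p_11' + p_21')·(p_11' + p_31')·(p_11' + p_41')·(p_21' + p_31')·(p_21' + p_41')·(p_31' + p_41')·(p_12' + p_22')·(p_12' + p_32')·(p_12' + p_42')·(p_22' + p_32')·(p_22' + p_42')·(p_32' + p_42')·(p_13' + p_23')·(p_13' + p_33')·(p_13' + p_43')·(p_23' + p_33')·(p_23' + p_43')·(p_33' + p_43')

No

Branch on p_11: set p_11 = 0.
Branch on p_12: set p_12 = 1.
From the singleton clause (p_22'), p_22 = 0.
From the singleton clause (p_32'), p_32 = 0.
From the singleton clause (p_42'), p_42 = 0.
Branch on p_21: set p_21 = 1.
From the singleton clause (p_31'), p_31 = 0.
From the singleton clause (p_33), p_33 = 1.
From the singleton clause (p_41'), p_41 = 0.
From the singleton clause (p_43), p_43 = 1.
Now (p_43') is unsatisfied and unit — conflict.
Backtrack on p_21: now try p_21 = 0.
From the singleton clause (p_23), p_23 = 1.
From the singleton clause (p_13'), p_13 = 0.
From the singleton clause (p_33'), p_33 = 0.
From the singleton clause (p_31), p_31 = 1.
From the singleton clause (p_41'), p_41 = 0.
From the singleton clause (p_43), p_43 = 1.
Now (p_43') is unsatisfied and unit — conflict.
Both values of p_21 lead to a conflict.
Backtrack on p_12: now try p_12 = 0.
From the singleton clause (p_13), p_13 = 1.
From the singleton clause (p_23'), p_23 = 0.
From the singleton clause (p_33'), p_33 = 0.
From the singleton clause (p_43'), p_43 = 0.
Branch on p_21: set p_21 = 1.
From the singleton clause (p_31'), p_31 = 0.
From the singleton clause (p_32), p_32 = 1.
From the singleton clause (p_41'), p_41 = 0.
From the singleton clause (p_42), p_42 = 1.
Now (p_42') is unsatisfied and unit — conflict.
Backtrack on p_21: now try p_21 = 0.
From the singleton clause (p_22), p_22 = 1.
From the singleton clause (p_32'), p_32 = 0.
From the singleton clause (p_31), p_31 = 1.
From the singleton clause (p_41'), p_41 = 0.
From the singleton clause (p_42), p_42 = 1.
Now (p_42') is unsatisfied and unit — conflict.
Both values of p_21 lead to a conflict.
Both values of p_12 lead to a conflict.
Backtrack on p_11: now try p_11 = 1.
From the singleton clause (p_21'), p_21 = 0.
From the singleton clause (p_31'), p_31 = 0.
From the singleton clause (p_41'), p_41 = 0.
Branch on p_22: set p_22 = 1.
From the singleton clause (p_12'), p_12 = 0.
From the singleton clause (p_32'), p_32 = 0.
From the singleton clause (p_33), p_33 = 1.
From the singleton clause (p_42'), p_42 = 0.
From the singleton clause (p_43), p_43 = 1.
Now (p_43') is unsatisfied and unit — conflict.
Backtrack on p_22: now try p_22 = 0.
From the singleton clause (p_23), p_23 = 1.
From the singleton clause (p_13'), p_13 = 0.
From the singleton clause (p_33'), p_33 = 0.
From the singleton clause (p_32), p_32 = 1.
From the singleton clause (p_12'), p_12 = 0.
From the singleton clause (p_42'), p_42 = 0.
From the singleton clause (p_43), p_43 = 1.
Now (p_43') is unsatisfied and unit — conflict.
Both values of p_22 lead to a conflict.
Both values of p_11 lead to a conflict.
No assignment satisfies every clause.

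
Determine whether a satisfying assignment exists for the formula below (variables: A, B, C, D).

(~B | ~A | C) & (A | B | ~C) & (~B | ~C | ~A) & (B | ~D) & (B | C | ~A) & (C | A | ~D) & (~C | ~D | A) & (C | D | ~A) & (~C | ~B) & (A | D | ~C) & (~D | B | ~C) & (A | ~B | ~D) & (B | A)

Yes, satisfiable

Branch on B: set B = 1.
The clause (~C) is unit, so C = 0.
The clause (~A) is unit, so A = 0.
The clause (~D) is unit, so D = 0.
Every clause now holds.
A satisfying assignment: A: 0; B: 1; C: 0; D: 0.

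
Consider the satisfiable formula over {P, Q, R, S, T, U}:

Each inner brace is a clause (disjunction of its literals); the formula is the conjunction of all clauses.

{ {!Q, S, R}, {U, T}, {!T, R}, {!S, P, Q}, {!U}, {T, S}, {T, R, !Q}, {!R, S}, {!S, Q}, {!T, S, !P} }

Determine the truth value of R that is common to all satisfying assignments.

True

Suppose R = false.
The clause (!T) is unit, so T = false.
The clause (U) is unit, so U = true.
Now (!U) is unsatisfied and unit — conflict.
So every satisfying assignment has R = True.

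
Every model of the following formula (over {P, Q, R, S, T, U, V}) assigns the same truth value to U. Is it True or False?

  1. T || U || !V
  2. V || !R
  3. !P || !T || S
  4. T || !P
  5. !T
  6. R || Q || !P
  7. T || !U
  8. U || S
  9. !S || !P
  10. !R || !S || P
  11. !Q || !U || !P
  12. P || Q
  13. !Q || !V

Suppose U = true.
The clause (!T) is unit, so T = false.
But (T) is also a unit clause — contradiction.
So every satisfying assignment has U = False.

False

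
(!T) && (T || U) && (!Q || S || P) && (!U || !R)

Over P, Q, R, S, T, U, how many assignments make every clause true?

There are 2^6 = 64 truth assignments over (P, Q, R, S, T, U).
Split on R. With R = true, the clauses containing R are satisfied and !R drops from the rest; 0 of the 2^5 = 32 assignments to the other variables satisfy what remains.
With R = false, by the same count on the reduced clause set, 7 assignments work.
(One model: P=F, Q=F, R=F, S=F, T=F, U=T.)
Total: 0 + 7 = 7.

7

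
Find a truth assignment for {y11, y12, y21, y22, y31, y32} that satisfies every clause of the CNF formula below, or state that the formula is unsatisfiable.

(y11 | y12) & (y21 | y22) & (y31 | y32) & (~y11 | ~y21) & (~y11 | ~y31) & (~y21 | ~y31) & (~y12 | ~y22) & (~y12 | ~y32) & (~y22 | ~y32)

UNSATISFIABLE

Branch on y11: set y11 = 1.
(~y21) alone gives y21 = 0.
(y22) alone gives y22 = 1.
(~y31) alone gives y31 = 0.
(y32) alone gives y32 = 1.
That conflicts with the unit clause (~y32).
So y11 must be the other value — set y11 = 0.
(y12) alone gives y12 = 1.
(~y22) alone gives y22 = 0.
(y21) alone gives y21 = 1.
(~y31) alone gives y31 = 0.
(y32) alone gives y32 = 1.
That conflicts with the unit clause (~y32).
Both values of y11 lead to a conflict.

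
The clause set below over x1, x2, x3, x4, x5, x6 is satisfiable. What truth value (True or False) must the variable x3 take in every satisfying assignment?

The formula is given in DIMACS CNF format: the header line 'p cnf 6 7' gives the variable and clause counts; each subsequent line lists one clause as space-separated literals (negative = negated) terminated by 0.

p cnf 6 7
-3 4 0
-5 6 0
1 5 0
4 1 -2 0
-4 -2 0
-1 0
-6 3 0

True

Suppose x3 = False.
(¬x1) alone gives x1 = False.
(x5) alone gives x5 = True.
(x6) alone gives x6 = True.
Now (¬x6) is unsatisfied and unit — conflict.
So every satisfying assignment has x3 = True.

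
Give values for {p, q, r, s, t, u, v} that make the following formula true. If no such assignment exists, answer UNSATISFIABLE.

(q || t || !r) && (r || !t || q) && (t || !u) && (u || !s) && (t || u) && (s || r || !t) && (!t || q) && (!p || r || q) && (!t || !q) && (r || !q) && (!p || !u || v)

UNSATISFIABLE

Case t = true:
From the singleton clause (q), q = true.
Now (!q) is unsatisfied and unit — conflict.
So t must be the other value — set t = false.
From the singleton clause (!u), u = false.
Now (u) is unsatisfied and unit — conflict.
Neither t = true nor t = false works.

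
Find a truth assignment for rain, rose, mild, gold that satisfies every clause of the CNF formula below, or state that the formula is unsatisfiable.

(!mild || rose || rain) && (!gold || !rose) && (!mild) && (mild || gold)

The clause (!mild) is unit, so mild = false.
The clause (gold) is unit, so gold = true.
The clause (!rose) is unit, so rose = false.
Every clause is now satisfied; rain is unconstrained.

rain ↦ false, rose ↦ false, mild ↦ false, gold ↦ true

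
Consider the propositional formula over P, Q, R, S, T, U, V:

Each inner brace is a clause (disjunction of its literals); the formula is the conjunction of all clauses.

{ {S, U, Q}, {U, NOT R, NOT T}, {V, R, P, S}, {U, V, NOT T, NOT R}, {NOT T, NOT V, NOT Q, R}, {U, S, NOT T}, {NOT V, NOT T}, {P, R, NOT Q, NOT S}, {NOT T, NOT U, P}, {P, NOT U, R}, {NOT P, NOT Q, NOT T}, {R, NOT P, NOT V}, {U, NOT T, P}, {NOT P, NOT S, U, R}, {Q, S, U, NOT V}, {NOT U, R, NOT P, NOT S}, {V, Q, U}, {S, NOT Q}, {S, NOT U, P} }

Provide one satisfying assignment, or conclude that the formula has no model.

P: true, Q: true, R: true, S: true, T: false, U: false, V: false

Branch on V: set V = false.
Branch on Q: set Q = true.
(S) alone gives S = true.
Branch on P: set P = true.
(NOT T) alone gives T = false.
Branch on U: set U = false.
(R) alone gives R = true.
All clauses are satisfied.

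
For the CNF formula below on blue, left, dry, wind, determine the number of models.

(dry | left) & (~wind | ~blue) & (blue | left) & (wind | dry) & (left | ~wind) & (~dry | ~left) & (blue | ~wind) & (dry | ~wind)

1

There are 2^4 = 16 truth assignments over (blue, left, dry, wind).
Check each against the 8 clauses (columns in the order blue, left, dry, wind):
  F F F F  ✗ fails (dry | left)
  F F F T  ✗ fails (dry | left)
  F F T F  ✗ fails (blue | left)
  F F T T  ✗ fails (blue | left)
  F T F F  ✗ fails (wind | dry)
  F T F T  ✗ fails (blue | ~wind)
  F T T F  ✗ fails (~dry | ~left)
  F T T T  ✗ fails (~dry | ~left)
  T F F F  ✗ fails (dry | left)
  T F F T  ✗ fails (dry | left)
  T F T F  ✓ satisfies all
  T F T T  ✗ fails (~wind | ~blue)
  T T F F  ✗ fails (wind | dry)
  T T F T  ✗ fails (~wind | ~blue)
  T T T F  ✗ fails (~dry | ~left)
  T T T T  ✗ fails (~wind | ~blue)
1 of the 16 rows is a model.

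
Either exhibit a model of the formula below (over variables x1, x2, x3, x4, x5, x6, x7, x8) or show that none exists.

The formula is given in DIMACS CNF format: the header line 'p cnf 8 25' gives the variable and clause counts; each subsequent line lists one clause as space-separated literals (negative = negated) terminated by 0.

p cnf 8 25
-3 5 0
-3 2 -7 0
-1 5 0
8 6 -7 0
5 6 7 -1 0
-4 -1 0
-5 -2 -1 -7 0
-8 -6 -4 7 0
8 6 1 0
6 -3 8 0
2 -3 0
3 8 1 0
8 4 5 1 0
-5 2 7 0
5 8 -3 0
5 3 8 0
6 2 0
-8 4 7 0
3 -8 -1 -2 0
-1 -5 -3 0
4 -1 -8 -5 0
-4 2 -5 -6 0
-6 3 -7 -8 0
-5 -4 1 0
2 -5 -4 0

x1=False, x2=True, x3=True, x4=False, x5=True, x6=True, x7=True, x8=False

Case x3 = True:
Unit clause (x5) forces x5 = True.
Unit clause (x2) forces x2 = True.
Unit clause (¬x1) forces x1 = False.
Unit clause (¬x4) forces x4 = False.
Case x8 = False:
Unit clause (x6) forces x6 = True.
All clauses hold; x7 can take either value.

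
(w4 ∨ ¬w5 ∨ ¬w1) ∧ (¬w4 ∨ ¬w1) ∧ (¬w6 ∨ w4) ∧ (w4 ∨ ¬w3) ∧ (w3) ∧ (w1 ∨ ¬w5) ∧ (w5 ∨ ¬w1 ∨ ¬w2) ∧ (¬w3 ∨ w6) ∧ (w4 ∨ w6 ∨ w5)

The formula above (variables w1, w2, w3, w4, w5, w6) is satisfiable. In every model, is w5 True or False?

False

Suppose w5 = True.
From the singleton clause (w3), w3 = True.
From the singleton clause (w4), w4 = True.
From the singleton clause (¬w1), w1 = False.
Now (w1) is unsatisfied and unit — conflict.
So every satisfying assignment has w5 = False.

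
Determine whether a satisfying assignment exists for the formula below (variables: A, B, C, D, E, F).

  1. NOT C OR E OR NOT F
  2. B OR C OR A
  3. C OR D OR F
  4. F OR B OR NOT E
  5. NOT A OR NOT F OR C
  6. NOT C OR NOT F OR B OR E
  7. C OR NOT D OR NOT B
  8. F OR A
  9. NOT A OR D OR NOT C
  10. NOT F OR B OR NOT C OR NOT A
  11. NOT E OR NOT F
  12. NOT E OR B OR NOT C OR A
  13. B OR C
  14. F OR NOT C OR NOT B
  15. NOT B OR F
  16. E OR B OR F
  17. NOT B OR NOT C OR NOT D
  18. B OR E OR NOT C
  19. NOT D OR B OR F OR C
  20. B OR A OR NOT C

Yes

Try F = true.
From the singleton clause (NOT E), E = false.
From the singleton clause (NOT C), C = false.
From the singleton clause (NOT A), A = false.
From the singleton clause (B), B = true.
From the singleton clause (NOT D), D = false.
All clauses are satisfied.
A satisfying assignment: A: false, B: true, C: false, D: false, E: false, F: true.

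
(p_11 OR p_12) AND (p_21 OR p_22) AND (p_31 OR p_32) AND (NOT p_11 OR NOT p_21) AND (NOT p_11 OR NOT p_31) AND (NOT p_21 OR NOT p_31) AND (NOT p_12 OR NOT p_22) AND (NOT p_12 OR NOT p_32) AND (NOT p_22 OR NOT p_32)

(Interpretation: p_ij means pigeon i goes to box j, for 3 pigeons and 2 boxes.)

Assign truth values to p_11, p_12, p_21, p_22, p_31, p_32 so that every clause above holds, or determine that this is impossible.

Case p_11 = true:
The clause (NOT p_21) is unit, so p_21 = false.
The clause (p_22) is unit, so p_22 = true.
The clause (NOT p_31) is unit, so p_31 = false.
The clause (p_32) is unit, so p_32 = true.
Now (NOT p_32) is unsatisfied and unit — conflict.
Backtrack on p_11: now try p_11 = false.
The clause (p_12) is unit, so p_12 = true.
The clause (NOT p_22) is unit, so p_22 = false.
The clause (p_21) is unit, so p_21 = true.
The clause (NOT p_31) is unit, so p_31 = false.
The clause (p_32) is unit, so p_32 = true.
Now (NOT p_32) is unsatisfied and unit — conflict.
Both values of p_11 lead to a conflict.

UNSATISFIABLE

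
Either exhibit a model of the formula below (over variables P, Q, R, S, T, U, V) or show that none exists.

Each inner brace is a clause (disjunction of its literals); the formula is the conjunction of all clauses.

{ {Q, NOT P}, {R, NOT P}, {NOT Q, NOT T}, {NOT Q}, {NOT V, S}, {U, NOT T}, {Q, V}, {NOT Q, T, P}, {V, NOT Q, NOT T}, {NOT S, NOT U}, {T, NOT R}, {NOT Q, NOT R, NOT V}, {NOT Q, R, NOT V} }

The clause (NOT Q) is unit, so Q = false.
The clause (NOT P) is unit, so P = false.
The clause (V) is unit, so V = true.
The clause (S) is unit, so S = true.
The clause (NOT U) is unit, so U = false.
The clause (NOT T) is unit, so T = false.
The clause (NOT R) is unit, so R = false.
All clauses are satisfied.

P: false,  Q: false,  R: false,  S: true,  T: false,  U: false,  V: true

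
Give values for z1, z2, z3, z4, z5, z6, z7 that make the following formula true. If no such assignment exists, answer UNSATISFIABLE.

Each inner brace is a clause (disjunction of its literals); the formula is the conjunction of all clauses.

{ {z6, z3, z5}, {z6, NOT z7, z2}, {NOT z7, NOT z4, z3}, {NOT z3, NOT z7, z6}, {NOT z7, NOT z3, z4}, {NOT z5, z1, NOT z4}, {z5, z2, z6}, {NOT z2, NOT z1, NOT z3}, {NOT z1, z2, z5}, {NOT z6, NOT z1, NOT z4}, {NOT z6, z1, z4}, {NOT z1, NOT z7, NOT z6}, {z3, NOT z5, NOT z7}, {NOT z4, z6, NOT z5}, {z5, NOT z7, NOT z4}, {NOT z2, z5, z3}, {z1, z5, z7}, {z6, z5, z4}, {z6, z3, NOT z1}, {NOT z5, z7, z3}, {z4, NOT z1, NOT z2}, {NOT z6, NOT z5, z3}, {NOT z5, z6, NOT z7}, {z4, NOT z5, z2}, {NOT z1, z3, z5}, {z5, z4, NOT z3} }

z1 ↦ false,  z2 ↦ true,  z3 ↦ true,  z4 ↦ false,  z5 ↦ true,  z6 ↦ false,  z7 ↦ false

Try z6 = false.
Try z3 = true.
Unit clause (NOT z7) forces z7 = false.
Try z5 = true.
Unit clause (NOT z4) forces z4 = false.
Unit clause (z2) forces z2 = true.
Unit clause (NOT z1) forces z1 = false.
This assignment satisfies each clause.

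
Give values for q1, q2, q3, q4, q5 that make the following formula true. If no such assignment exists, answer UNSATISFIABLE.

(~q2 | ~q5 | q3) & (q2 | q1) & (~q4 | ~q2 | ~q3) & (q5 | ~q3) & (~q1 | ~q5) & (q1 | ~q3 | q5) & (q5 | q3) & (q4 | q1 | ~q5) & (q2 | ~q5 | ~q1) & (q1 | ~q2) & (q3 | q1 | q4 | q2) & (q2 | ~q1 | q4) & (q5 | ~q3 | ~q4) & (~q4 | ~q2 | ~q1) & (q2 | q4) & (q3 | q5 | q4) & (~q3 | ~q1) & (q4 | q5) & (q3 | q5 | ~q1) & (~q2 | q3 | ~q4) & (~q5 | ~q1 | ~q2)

UNSATISFIABLE

Branch on q2: set q2 = 1.
From the singleton clause (q1), q1 = 1.
From the singleton clause (~q5), q5 = 0.
From the singleton clause (~q3), q3 = 0.
Now (q3) is unsatisfied and unit — conflict.
Undo q2 and try q2 = 0.
From the singleton clause (q1), q1 = 1.
From the singleton clause (~q5), q5 = 0.
From the singleton clause (~q3), q3 = 0.
Now (q3) is unsatisfied and unit — conflict.
Neither q2 = 1 nor q2 = 0 works.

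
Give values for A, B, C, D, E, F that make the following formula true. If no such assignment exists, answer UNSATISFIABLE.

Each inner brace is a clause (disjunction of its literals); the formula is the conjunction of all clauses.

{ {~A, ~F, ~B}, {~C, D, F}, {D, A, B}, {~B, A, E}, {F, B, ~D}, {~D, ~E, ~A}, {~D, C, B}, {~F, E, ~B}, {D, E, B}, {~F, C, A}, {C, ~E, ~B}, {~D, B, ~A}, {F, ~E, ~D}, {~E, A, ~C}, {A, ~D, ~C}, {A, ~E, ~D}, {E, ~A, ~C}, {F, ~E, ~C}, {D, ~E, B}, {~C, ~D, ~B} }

A: 1,  B: 1,  C: 0,  D: 0,  E: 0,  F: 0

Try A = 1.
Try F = 0.
Try C = 0.
Try B = 1.
Unit clause (~E) forces E = 0.
Every clause is now satisfied; D is unconstrained.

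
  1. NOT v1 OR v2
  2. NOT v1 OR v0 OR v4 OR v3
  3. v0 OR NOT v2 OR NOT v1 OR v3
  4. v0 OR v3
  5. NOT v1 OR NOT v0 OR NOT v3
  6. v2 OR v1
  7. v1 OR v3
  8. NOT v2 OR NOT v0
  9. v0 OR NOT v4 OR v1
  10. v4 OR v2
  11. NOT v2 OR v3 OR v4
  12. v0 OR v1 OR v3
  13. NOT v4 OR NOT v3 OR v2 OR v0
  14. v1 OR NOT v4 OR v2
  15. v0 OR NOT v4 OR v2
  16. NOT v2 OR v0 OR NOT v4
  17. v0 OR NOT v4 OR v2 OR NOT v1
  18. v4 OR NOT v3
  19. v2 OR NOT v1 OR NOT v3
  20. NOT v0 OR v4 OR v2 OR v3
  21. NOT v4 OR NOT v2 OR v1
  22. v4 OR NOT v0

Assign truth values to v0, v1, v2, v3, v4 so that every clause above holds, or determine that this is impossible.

Try v1 = false.
Unit clause (v2) forces v2 = true.
Unit clause (v3) forces v3 = true.
Unit clause (NOT v0) forces v0 = false.
Unit clause (NOT v4) forces v4 = false.
That conflicts with the unit clause (v4).
That branch fails; take v1 = true instead.
Unit clause (v2) forces v2 = true.
Unit clause (NOT v0) forces v0 = false.
Unit clause (v3) forces v3 = true.
Unit clause (NOT v4) forces v4 = false.
That conflicts with the unit clause (v4).
Neither v1 = true nor v1 = false works.

UNSATISFIABLE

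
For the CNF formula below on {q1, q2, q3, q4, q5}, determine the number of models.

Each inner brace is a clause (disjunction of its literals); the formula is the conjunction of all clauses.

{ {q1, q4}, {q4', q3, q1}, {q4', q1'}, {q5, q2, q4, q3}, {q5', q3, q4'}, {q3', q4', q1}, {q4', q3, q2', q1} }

7

There are 2^5 = 32 truth assignments over (q1, q2, q3, q4, q5).
Split on q4. With q4 = 1, the clauses containing q4 are satisfied and q4' drops from the rest; 0 of the 2^4 = 16 assignments to the other variables satisfy what remains.
With q4 = 0, by the same count on the reduced clause set, 7 assignments work.
Total: 0 + 7 = 7.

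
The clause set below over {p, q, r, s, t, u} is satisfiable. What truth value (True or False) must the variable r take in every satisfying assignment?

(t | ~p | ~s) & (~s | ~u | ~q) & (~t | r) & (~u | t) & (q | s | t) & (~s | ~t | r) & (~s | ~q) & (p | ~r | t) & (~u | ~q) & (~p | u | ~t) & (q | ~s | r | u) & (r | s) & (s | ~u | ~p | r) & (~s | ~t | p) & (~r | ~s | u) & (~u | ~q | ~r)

True

Suppose r = 0.
The clause (~t) is unit, so t = 0.
The clause (~u) is unit, so u = 0.
The clause (s) is unit, so s = 1.
The clause (~p) is unit, so p = 0.
The clause (~q) is unit, so q = 0.
Now (q) is unsatisfied and unit — conflict.
So every satisfying assignment has r = True.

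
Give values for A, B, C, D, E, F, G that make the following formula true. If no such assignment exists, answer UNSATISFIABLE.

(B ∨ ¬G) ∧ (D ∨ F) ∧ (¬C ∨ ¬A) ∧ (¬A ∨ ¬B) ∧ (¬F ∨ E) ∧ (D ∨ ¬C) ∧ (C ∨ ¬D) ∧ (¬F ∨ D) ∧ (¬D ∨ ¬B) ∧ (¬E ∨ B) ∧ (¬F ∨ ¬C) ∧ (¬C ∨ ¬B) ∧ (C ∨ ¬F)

A ↦ False, B ↦ False, C ↦ True, D ↦ True, E ↦ False, F ↦ False, G ↦ False

Case B = False:
From the singleton clause (¬G), G = False.
From the singleton clause (¬E), E = False.
From the singleton clause (¬F), F = False.
From the singleton clause (D), D = True.
From the singleton clause (C), C = True.
From the singleton clause (¬A), A = False.
This assignment satisfies each clause.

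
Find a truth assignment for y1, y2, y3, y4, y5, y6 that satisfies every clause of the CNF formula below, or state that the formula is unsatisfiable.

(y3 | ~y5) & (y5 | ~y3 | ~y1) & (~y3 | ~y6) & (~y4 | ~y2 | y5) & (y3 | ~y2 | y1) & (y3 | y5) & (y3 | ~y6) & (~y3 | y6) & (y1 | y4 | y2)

Try y3 = 1.
The clause (~y6) is unit, so y6 = 0.
But (y6) is also a unit clause — contradiction.
Backtrack on y3: now try y3 = 0.
The clause (~y5) is unit, so y5 = 0.
But (y5) is also a unit clause — contradiction.
Neither y3 = 1 nor y3 = 0 works.

UNSATISFIABLE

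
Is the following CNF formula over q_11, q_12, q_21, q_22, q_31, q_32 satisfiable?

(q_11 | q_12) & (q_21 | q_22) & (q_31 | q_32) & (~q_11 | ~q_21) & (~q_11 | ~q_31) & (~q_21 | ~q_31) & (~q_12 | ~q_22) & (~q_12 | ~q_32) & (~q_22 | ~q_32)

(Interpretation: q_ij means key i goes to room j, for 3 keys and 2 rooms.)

Case q_11 = 1:
Unit clause (~q_21) forces q_21 = 0.
Unit clause (q_22) forces q_22 = 1.
Unit clause (~q_31) forces q_31 = 0.
Unit clause (q_32) forces q_32 = 1.
Now (~q_32) is unsatisfied and unit — conflict.
Undo q_11 and try q_11 = 0.
Unit clause (q_12) forces q_12 = 1.
Unit clause (~q_22) forces q_22 = 0.
Unit clause (q_21) forces q_21 = 1.
Unit clause (~q_31) forces q_31 = 0.
Unit clause (q_32) forces q_32 = 1.
Now (~q_32) is unsatisfied and unit — conflict.
Either choice for q_11 ends in contradiction.
No assignment satisfies every clause.

No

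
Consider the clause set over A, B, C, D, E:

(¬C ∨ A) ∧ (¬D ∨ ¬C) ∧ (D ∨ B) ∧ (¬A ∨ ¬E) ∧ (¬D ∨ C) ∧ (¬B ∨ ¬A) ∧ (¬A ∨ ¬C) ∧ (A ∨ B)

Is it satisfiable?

Satisfiable

Suppose C = False.
Unit clause (¬D) forces D = False.
Unit clause (B) forces B = True.
Unit clause (¬A) forces A = False.
No clause remains; E is free.
A satisfying assignment: A=False,  B=True,  C=False,  D=False,  E=True.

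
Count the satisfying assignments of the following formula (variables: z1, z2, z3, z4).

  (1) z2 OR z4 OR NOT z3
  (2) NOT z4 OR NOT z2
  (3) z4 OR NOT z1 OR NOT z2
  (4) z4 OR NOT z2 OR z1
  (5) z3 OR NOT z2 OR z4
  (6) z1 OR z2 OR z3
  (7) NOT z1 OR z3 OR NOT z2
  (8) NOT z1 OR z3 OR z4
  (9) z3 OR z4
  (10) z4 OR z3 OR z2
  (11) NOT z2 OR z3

There are 2^4 = 16 truth assignments over (z1, z2, z3, z4).
Check each against the 11 clauses (columns in the order z1, z2, z3, z4):
  F F F F  ✗ fails (z1 OR z2 OR z3)
  F F F T  ✗ fails (z1 OR z2 OR z3)
  F F T F  ✗ fails (z2 OR z4 OR NOT z3)
  F F T T  ✓ satisfies all
  F T F F  ✗ fails (z4 OR NOT z2 OR z1)
  F T F T  ✗ fails (NOT z4 OR NOT z2)
  F T T F  ✗ fails (z4 OR NOT z2 OR z1)
  F T T T  ✗ fails (NOT z4 OR NOT z2)
  T F F F  ✗ fails (NOT z1 OR z3 OR z4)
  T F F T  ✓ satisfies all
  T F T F  ✗ fails (z2 OR z4 OR NOT z3)
  T F T T  ✓ satisfies all
  T T F F  ✗ fails (z4 OR NOT z1 OR NOT z2)
  T T F T  ✗ fails (NOT z4 OR NOT z2)
  T T T F  ✗ fails (z4 OR NOT z1 OR NOT z2)
  T T T T  ✗ fails (NOT z4 OR NOT z2)
3 of the 16 rows are models.

3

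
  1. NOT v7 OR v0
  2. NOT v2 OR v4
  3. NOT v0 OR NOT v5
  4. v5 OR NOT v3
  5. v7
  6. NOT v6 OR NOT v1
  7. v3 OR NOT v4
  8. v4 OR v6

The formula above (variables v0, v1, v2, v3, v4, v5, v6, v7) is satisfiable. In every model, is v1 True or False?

Suppose v1 = true.
(v7) alone gives v7 = true.
(v0) alone gives v0 = true.
(NOT v5) alone gives v5 = false.
(NOT v3) alone gives v3 = false.
(NOT v6) alone gives v6 = false.
(NOT v4) alone gives v4 = false.
Now (v4) is unsatisfied and unit — conflict.
So every satisfying assignment has v1 = False.

False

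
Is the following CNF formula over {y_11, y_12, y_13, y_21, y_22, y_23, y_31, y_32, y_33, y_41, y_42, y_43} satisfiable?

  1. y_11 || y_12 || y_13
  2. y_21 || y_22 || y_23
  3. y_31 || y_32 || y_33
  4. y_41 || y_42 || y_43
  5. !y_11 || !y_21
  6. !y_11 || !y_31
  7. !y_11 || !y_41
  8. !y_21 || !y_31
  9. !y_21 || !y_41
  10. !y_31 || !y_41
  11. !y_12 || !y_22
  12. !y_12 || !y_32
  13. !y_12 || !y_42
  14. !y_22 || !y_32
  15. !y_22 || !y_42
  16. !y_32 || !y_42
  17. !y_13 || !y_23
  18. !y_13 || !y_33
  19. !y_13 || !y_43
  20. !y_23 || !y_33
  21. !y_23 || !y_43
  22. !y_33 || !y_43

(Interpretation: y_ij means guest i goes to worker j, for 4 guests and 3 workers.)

No, unsatisfiable

Suppose y_11 = false.
Suppose y_12 = true.
The clause (!y_22) is unit, so y_22 = false.
The clause (!y_32) is unit, so y_32 = false.
The clause (!y_42) is unit, so y_42 = false.
Suppose y_21 = true.
The clause (!y_31) is unit, so y_31 = false.
The clause (y_33) is unit, so y_33 = true.
The clause (!y_41) is unit, so y_41 = false.
The clause (y_43) is unit, so y_43 = true.
Now (!y_43) is unsatisfied and unit — conflict.
Undo y_21 and try y_21 = false.
The clause (y_23) is unit, so y_23 = true.
The clause (!y_13) is unit, so y_13 = false.
The clause (!y_33) is unit, so y_33 = false.
The clause (y_31) is unit, so y_31 = true.
The clause (!y_41) is unit, so y_41 = false.
The clause (y_43) is unit, so y_43 = true.
Now (!y_43) is unsatisfied and unit — conflict.
Both values of y_21 lead to a conflict.
Undo y_12 and try y_12 = false.
The clause (y_13) is unit, so y_13 = true.
The clause (!y_23) is unit, so y_23 = false.
The clause (!y_33) is unit, so y_33 = false.
The clause (!y_43) is unit, so y_43 = false.
Suppose y_21 = true.
The clause (!y_31) is unit, so y_31 = false.
The clause (y_32) is unit, so y_32 = true.
The clause (!y_41) is unit, so y_41 = false.
The clause (y_42) is unit, so y_42 = true.
Now (!y_42) is unsatisfied and unit — conflict.
Undo y_21 and try y_21 = false.
The clause (y_22) is unit, so y_22 = true.
The clause (!y_32) is unit, so y_32 = false.
The clause (y_31) is unit, so y_31 = true.
The clause (!y_41) is unit, so y_41 = false.
The clause (y_42) is unit, so y_42 = true.
Now (!y_42) is unsatisfied and unit — conflict.
Both values of y_21 lead to a conflict.
Both values of y_12 lead to a conflict.
Undo y_11 and try y_11 = true.
The clause (!y_21) is unit, so y_21 = false.
The clause (!y_31) is unit, so y_31 = false.
The clause (!y_41) is unit, so y_41 = false.
Suppose y_22 = true.
The clause (!y_12) is unit, so y_12 = false.
The clause (!y_32) is unit, so y_32 = false.
The clause (y_33) is unit, so y_33 = true.
The clause (!y_42) is unit, so y_42 = false.
The clause (y_43) is unit, so y_43 = true.
Now (!y_43) is unsatisfied and unit — conflict.
Undo y_22 and try y_22 = false.
The clause (y_23) is unit, so y_23 = true.
The clause (!y_13) is unit, so y_13 = false.
The clause (!y_33) is unit, so y_33 = false.
The clause (y_32) is unit, so y_32 = true.
The clause (!y_12) is unit, so y_12 = false.
The clause (!y_42) is unit, so y_42 = false.
The clause (y_43) is unit, so y_43 = true.
Now (!y_43) is unsatisfied and unit — conflict.
Both values of y_22 lead to a conflict.
Both values of y_11 lead to a conflict.
No assignment satisfies every clause.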